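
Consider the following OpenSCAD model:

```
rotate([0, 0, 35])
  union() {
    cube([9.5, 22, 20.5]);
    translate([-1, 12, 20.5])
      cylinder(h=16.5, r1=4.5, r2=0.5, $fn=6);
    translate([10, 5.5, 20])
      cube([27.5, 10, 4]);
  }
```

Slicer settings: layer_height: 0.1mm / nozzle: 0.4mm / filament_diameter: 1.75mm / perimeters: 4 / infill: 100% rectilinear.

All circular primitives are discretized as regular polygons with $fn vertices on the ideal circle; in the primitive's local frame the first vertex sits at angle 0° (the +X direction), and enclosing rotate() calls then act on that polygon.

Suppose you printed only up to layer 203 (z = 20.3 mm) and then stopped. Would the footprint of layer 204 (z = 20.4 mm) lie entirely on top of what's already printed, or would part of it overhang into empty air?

entirely on top

Compare the two slices. At z = 20.3: the cube (footprint 9.5×22) is included at this height (area 209.00 mm²); the cone at (-1, 12) is absent (z outside [20.5, 37]); the cube at (10, 5.5) (footprint 27.5×10) is included at this height (area 275.00 mm²); Merging all regions: the 2 present regions are separate (no shared area or edge), so areas and boundary lengths simply add and each stays a separate island — area = 484.00 mm²; (rotated 35° about Z; rotation is an isometry so areas/perimeters/island counts are preserved). At z = 20.4: the cube (footprint 9.5×22) is included at this height (area 209.00 mm²); the cone at (-1, 12) is absent (z outside [20.5, 37]); the cube at (10, 5.5) is present — its section is the full 27.5×10 rectangle (area 275.00 mm²); Merging all regions: the 2 present regions are separate (no shared area or edge), so areas and boundary lengths simply add and each stays a separate island — area = 484.00 mm²; (whole slice rotated 35° about Z — lengths, areas and connectivity unchanged). Checking containment: the cross-section at z = 20.4 is a subset of the cross-section at z = 20.3.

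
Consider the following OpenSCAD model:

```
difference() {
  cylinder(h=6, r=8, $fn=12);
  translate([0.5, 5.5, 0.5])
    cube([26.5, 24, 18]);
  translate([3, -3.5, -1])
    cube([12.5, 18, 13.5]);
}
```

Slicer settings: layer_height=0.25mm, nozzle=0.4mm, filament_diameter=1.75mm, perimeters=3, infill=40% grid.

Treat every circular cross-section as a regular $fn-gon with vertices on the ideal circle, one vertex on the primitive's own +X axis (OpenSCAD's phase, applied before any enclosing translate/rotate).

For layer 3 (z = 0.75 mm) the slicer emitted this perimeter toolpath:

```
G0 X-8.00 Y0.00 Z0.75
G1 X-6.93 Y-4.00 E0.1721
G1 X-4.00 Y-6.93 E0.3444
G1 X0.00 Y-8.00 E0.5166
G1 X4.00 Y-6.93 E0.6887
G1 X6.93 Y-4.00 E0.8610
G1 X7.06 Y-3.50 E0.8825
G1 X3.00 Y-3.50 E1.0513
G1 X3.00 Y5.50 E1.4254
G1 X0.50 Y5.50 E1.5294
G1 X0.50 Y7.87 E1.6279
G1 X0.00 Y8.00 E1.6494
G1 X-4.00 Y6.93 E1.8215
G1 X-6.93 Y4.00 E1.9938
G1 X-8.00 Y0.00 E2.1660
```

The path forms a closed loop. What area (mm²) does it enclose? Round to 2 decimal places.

Apply the shoelace formula to the sequence of (X, Y) vertices; enclosed area = 145.89 mm².

145.89 mm²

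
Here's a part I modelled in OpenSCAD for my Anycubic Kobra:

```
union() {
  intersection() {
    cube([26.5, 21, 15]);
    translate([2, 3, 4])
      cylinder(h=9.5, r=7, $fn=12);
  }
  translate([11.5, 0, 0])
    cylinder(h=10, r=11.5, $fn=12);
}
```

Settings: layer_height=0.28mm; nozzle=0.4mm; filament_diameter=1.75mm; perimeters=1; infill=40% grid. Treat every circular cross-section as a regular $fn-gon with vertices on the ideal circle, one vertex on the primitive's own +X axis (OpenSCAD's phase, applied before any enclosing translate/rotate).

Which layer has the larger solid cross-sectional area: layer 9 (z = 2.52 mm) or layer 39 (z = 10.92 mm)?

Layer 9 (z = 2.52): the cube is present — its section is the full 26.5×21 rectangle (area 556.50 mm²); the cylinder at (2, 3) does not reach this height (z outside [4, 13.5]); Taking the intersection: at least one operand is absent at this height, so nothing remains; the cylinder at (11.5, 0): section is a regular 12-gon, circumradius r=11.5 (area = (12/2)·11.500²·sin(360°/12) = 396.75 mm²); Combining (union): only the r=11.5 cylinder at (11.5, 0) is present, so the union is just that shape — area = 396.75 mm². So its area = 396.75 mm². Layer 39 (z = 10.92): the cube is present — its section is the full 26.5×21 rectangle (area 556.50 mm²); the cylinder at (2, 3): section is a regular 12-gon, circumradius r=7 (area = (12/2)·7.000²·sin(360°/12) = 147.00 mm²); Taking the intersection: the r=7 cylinder at (2, 3) partially overlaps the 26.5×21 cube; clipping to the common part keeps 76.01 mm² — area = 76.01 mm²; the cylinder at (11.5, 0) is absent (z outside [0, 10]); Merging all regions: only that combined region is present, so the union is just that shape — area = 76.01 mm². So its area = 76.01 mm². Layer 9 is larger (396.75 vs 76.01 mm²).

layer 9 (z = 2.52 mm)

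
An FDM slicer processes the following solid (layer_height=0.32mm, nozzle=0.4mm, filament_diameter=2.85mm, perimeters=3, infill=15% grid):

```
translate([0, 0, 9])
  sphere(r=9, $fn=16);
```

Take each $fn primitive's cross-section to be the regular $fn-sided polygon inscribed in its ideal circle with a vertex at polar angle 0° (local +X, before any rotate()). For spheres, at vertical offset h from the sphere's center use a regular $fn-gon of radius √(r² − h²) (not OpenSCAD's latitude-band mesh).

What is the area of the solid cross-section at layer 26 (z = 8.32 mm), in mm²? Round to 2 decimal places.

At z = 8.32 mm: the r=9 sphere slices to a regular 16-gon of circumradius 8.974 (√(r²−h²) with h=0.68 from center) (area = (16/2)·8.974²·sin(360°/16) = 246.56 mm²). Overall, the cross-section is a single solid region. Net area = 246.56 mm².

246.56 mm²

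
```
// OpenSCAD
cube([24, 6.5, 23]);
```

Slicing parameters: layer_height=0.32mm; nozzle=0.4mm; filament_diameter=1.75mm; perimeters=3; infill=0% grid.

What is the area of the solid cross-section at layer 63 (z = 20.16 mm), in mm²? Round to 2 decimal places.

156.00 mm²

At z = 20.16 mm: the 24×6.5 cube contributes its full rectangle (area 156.00 mm²). Overall, the cross-section is a single solid region. Net area = 156.00 mm².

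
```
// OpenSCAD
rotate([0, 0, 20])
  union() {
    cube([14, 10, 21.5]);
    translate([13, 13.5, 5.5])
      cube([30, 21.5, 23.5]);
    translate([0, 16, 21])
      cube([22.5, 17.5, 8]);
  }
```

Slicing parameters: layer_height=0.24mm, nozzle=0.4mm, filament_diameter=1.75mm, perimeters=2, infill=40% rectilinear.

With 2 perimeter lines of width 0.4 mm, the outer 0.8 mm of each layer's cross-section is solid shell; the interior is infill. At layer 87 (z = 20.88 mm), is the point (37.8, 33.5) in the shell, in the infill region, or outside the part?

At z = 20.88 mm: the cube (footprint 14×10) is included at this height; the cube at (13, 13.5) (footprint 30×21.5) is included at this height; the cube at (0, 16) is absent (z outside [21, 29]); Merging all regions: the 2 present regions are separate (no shared area or edge), so areas and boundary lengths simply add and each stays a separate island — 2 connected regions; (rotated 20° about Z; rotation is an isometry so areas/perimeters/island counts are preserved). Overall, the cross-section has 2 separate islands. Undo the 20° rotation: the query point maps to (46.978, 18.551) in the un-rotated model frame. The nearest boundary edge runs (43.00, 35.00)→(43.00, 13.50); distance from the point to it = 3.98 mm. The point is not inside any of the regions above, so it lies outside the cross-section (3.98 mm from the nearest boundary).

outside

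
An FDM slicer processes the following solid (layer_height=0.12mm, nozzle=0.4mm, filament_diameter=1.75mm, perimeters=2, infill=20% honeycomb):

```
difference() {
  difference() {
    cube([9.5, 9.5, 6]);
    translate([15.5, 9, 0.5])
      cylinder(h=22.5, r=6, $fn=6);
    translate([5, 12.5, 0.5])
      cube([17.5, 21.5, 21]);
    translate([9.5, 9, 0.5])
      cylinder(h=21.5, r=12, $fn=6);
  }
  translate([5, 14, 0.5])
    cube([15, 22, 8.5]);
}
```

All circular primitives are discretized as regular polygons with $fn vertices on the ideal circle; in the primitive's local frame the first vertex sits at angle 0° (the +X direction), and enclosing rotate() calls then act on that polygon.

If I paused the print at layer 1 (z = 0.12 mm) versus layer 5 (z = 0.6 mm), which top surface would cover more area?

Layer 1 (z = 0.12): the 9.5×9.5 cube contributes its full rectangle (area 90.25 mm²); the cylinder at (15.5, 9) is absent (z outside [0.5, 23]); the cube at (5, 12.5) is absent (z outside [0.5, 21.5]); the cylinder at (9.5, 9) is absent (z outside [0.5, 22]); After the difference (first − rest): none of the subtracted shapes is present at this height, so the 9.5×9.5 cube is unchanged — area = 90.25 mm²; the cube at (5, 14) does not reach this height (z outside [0.5, 9]); Taking the first minus the rest: none of the subtracted shapes is present at this height, so that combined region is unchanged — area = 90.25 mm². So its area = 90.25 mm². Layer 5 (z = 0.6): the cube is present — its section is the full 9.5×9.5 rectangle (area 90.25 mm²); the r=6 cylinder at (15.5, 9) contributes a regular 6-gon of circumradius 6 (area = (6/2)·6.000²·sin(360°/6) = 93.53 mm²); the cube at (5, 12.5) (footprint 17.5×21.5) is included at this height (area 376.25 mm²); the r=12 cylinder at (9.5, 9) contributes a regular 6-gon of circumradius 12 (area = (6/2)·12.000²·sin(360°/6) = 374.12 mm²); Subtracting the remaining from the first: starting from the 9.5×9.5 cube (90.25 mm²), the r=6 cylinder at (15.5, 9) misses the remaining region (no effect); the 17.5×21.5 cube at (5, 12.5) misses the remaining region (no effect); the r=12 cylinder at (9.5, 9) partially overlaps it — only the 83.95 mm² overlap (of its 374.12 mm²) is removed, clipping the outline — area = 6.30 mm²; the cube at (5, 14) is present — its section is the full 15×22 rectangle (area 330.00 mm²); After the difference (first − rest): starting from the result so far (6.30 mm²), the 15×22 cube at (5, 14) misses the remaining region (no effect) — area = 6.30 mm². So its area = 6.30 mm². Layer 1 is larger (90.25 vs 6.30 mm²).

layer 1 (z = 0.12 mm)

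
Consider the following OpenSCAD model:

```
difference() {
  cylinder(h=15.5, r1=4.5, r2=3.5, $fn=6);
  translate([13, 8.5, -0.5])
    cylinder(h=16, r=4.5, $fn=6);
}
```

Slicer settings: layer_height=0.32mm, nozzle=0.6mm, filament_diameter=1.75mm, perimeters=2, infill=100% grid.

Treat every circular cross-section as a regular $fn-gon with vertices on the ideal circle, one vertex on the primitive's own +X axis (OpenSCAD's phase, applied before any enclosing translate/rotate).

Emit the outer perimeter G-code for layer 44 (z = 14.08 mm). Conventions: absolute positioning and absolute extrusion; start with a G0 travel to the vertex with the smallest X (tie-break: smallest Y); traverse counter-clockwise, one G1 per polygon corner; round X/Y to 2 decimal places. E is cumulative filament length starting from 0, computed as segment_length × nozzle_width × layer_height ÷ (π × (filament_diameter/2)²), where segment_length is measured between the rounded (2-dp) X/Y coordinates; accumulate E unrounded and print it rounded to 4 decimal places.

G0 X-3.59 Y0.00 Z14.08
G1 X-1.80 Y-3.11 E0.2864
G1 X1.80 Y-3.11 E0.5738
G1 X3.59 Y0.00 E0.8602
G1 X1.80 Y3.11 E1.1467
G1 X-1.80 Y3.11 E1.4340
G1 X-3.59 Y0.00 E1.7205

At z = 14.08 mm: the cone contributes a regular 6-gon of circumradius 3.592 (interpolated between r1=4.5 and r2=3.5 at t=0.908); the r=4.5 cylinder at (13, 8.5) contributes a regular 6-gon of circumradius 4.5; After the difference (first − rest): starting from the cone, the r=4.5 cylinder at (13, 8.5) misses the remaining region (no effect) — 1 connected region. The outline is a single polygon with 6 vertices. Extrusion per mm of travel: 0.6 × 0.32 / (π × 0.875²) = 0.079824. Accumulating E over each segment gives final E = 1.7205.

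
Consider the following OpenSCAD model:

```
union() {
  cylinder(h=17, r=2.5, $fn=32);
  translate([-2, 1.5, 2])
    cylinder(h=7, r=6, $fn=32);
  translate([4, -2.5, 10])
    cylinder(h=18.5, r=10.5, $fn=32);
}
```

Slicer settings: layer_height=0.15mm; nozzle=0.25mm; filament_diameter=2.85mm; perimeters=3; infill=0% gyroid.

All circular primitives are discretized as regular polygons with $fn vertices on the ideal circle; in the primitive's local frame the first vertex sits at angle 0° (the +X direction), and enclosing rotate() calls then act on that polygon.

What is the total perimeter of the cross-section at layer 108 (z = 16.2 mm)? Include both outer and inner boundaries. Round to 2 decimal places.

65.87 mm

At z = 16.2 mm: the r=2.5 cylinder contributes a regular 32-gon of circumradius 2.5 (perimeter = 2·32·2.500·sin(180°/32) = 15.68 mm); the cylinder at (-2, 1.5) is not intersected at this z (z outside [2, 9]); the r=10.5 cylinder at (4, -2.5) gives a regular 32-gon of circumradius 10.5 (constant along its height) (perimeter = 2·32·10.500·sin(180°/32) = 65.87 mm); Merging all regions: the r=2.5 cylinder lies entirely inside the r=10.5 cylinder at (4, -2.5), so the union is just the r=10.5 cylinder at (4, -2.5) — boundary = 65.87 mm. Overall, the cross-section is a single solid region. Total boundary length (outer) = 65.87 mm.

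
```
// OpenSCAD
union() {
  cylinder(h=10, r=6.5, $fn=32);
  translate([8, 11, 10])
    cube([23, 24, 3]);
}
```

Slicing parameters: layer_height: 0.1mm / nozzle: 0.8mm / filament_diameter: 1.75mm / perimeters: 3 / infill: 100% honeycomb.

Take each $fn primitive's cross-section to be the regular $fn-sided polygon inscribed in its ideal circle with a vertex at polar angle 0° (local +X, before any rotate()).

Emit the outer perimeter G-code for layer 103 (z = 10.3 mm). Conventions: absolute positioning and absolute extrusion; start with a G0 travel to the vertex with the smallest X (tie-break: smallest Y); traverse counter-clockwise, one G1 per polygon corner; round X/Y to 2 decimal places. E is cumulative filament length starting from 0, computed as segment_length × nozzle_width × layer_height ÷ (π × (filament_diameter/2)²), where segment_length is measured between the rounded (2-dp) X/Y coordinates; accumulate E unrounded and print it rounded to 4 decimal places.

At z = 10.3 mm: the cylinder is not intersected at this z (z outside [0, 10]); the 23×24 cube at (8, 11) contributes its full rectangle; Taking the union: only the 23×24 cube at (8, 11) is present, so the union is just that shape — 1 connected region. The outline is a single polygon with 4 vertices. Extrusion per mm of travel: 0.8 × 0.1 / (π × 0.875²) = 0.033260. Accumulating E over each segment gives final E = 3.1265.

G0 X8.00 Y11.00 Z10.30
G1 X31.00 Y11.00 E0.7650
G1 X31.00 Y35.00 E1.5632
G1 X8.00 Y35.00 E2.3282
G1 X8.00 Y11.00 E3.1265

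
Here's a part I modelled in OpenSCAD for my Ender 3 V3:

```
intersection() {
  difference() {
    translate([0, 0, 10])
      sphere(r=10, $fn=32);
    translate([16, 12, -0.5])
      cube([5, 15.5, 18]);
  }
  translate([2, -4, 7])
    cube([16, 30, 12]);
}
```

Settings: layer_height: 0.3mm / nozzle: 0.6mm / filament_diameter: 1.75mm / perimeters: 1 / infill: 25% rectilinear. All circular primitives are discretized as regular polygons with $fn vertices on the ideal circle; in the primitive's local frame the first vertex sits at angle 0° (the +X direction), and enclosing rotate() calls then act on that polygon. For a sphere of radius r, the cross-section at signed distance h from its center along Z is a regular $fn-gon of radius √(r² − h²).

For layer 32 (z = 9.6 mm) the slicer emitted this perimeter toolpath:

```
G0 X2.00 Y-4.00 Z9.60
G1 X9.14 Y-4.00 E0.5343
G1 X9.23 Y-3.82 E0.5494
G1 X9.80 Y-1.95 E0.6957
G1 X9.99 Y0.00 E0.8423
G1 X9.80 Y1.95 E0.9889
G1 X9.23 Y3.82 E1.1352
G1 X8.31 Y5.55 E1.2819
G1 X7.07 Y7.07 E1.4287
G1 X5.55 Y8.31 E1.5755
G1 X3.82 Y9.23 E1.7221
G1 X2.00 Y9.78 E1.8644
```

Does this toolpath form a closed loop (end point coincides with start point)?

no

Start point (G0): (2.00, -4.00). End point (last G1): the path does not return to the start — open.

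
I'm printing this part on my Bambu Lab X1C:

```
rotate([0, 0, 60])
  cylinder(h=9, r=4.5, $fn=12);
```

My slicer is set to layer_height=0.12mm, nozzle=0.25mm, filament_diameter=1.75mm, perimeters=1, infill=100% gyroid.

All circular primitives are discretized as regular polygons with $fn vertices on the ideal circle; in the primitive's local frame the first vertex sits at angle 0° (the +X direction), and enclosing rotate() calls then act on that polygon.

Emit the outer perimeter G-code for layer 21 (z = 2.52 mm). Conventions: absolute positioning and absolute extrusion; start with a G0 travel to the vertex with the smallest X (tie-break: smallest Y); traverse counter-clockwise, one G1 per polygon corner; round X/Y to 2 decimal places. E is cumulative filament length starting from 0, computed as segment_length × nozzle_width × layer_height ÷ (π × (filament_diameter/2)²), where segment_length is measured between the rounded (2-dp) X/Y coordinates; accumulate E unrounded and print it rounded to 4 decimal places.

G0 X-4.50 Y0.00 Z2.52
G1 X-3.90 Y-2.25 E0.0290
G1 X-2.25 Y-3.90 E0.0581
G1 X0.00 Y-4.50 E0.0872
G1 X2.25 Y-3.90 E0.1162
G1 X3.90 Y-2.25 E0.1453
G1 X4.50 Y0.00 E0.1744
G1 X3.90 Y2.25 E0.2034
G1 X2.25 Y3.90 E0.2325
G1 X0.00 Y4.50 E0.2616
G1 X-2.25 Y3.90 E0.2906
G1 X-3.90 Y2.25 E0.3197
G1 X-4.50 Y0.00 E0.3488

At z = 2.52 mm: the r=4.5 cylinder contributes a regular 12-gon of circumradius 4.5; (whole slice rotated 60° about Z — lengths, areas and connectivity unchanged). The outline is a single polygon with 12 vertices. Extrusion per mm of travel: 0.25 × 0.12 / (π × 0.875²) = 0.012473. Accumulating E over each segment gives final E = 0.3488.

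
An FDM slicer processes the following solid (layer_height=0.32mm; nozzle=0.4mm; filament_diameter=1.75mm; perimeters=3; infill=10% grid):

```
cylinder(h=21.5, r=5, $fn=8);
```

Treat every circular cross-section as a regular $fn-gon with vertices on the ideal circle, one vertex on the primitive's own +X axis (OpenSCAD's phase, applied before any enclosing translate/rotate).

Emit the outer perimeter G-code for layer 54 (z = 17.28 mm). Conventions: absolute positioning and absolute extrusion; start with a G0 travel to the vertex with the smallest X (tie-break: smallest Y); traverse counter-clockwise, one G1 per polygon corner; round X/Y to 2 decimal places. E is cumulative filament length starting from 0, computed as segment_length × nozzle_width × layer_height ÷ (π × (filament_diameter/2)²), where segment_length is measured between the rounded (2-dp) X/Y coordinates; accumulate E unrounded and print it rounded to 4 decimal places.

At z = 17.28 mm: the cylinder: section is a regular 8-gon, circumradius r=5. The outline is a single polygon with 8 vertices. Extrusion per mm of travel: 0.4 × 0.32 / (π × 0.875²) = 0.053216. Accumulating E over each segment gives final E = 1.6302.

G0 X-5.00 Y0.00 Z17.28
G1 X-3.54 Y-3.54 E0.2038
G1 X0.00 Y-5.00 E0.4076
G1 X3.54 Y-3.54 E0.6113
G1 X5.00 Y0.00 E0.8151
G1 X3.54 Y3.54 E1.0189
G1 X0.00 Y5.00 E1.2227
G1 X-3.54 Y3.54 E1.4264
G1 X-5.00 Y0.00 E1.6302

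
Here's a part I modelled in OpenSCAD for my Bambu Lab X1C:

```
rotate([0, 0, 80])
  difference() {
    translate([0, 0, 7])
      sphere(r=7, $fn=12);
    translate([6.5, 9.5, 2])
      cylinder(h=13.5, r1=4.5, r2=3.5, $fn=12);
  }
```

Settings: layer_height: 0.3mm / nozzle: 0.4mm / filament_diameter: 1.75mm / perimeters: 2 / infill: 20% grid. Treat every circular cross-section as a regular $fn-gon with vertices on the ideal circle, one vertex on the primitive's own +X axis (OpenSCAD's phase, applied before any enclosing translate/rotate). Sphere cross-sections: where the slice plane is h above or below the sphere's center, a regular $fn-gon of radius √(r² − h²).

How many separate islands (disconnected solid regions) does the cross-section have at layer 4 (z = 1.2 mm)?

1

At z = 1.2 mm: the sphere: section is a regular 12-gon, circumradius = √(r²−h²) = √(7²−5.8²) = 3.919; the cone at (6.5, 9.5) is not intersected at this z (z outside [2, 15.5]); After the difference (first − rest): none of the subtracted shapes is present at this height, so the r=7 sphere is unchanged — 1 connected region; (whole slice rotated 80° about Z — lengths, areas and connectivity unchanged). Overall, the cross-section is a single solid region. Island count = 1.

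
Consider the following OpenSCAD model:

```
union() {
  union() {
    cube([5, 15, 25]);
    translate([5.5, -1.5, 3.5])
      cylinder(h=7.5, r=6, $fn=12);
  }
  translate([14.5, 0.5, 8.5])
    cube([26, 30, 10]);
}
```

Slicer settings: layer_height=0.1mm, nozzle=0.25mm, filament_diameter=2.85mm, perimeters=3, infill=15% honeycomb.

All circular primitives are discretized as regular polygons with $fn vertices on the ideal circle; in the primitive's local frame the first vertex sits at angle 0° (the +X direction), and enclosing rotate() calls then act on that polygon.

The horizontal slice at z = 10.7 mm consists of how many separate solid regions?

At z = 10.7 mm: the cube (footprint 5×15) is included at this height; the r=6 cylinder at (5.5, -1.5) contributes a regular 12-gon of circumradius 6; Merging all regions: the regions partially overlap (shared area 16.07 mm²), so overlapping operands fuse into one piece — 1 connected region; the cube at (14.5, 0.5) is present — its section is the full 26×30 rectangle; Taking the union: the 2 present regions are separate (no shared area or edge), so areas and boundary lengths simply add and each stays a separate island — 2 connected regions. The result has 2 disconnected regions.

2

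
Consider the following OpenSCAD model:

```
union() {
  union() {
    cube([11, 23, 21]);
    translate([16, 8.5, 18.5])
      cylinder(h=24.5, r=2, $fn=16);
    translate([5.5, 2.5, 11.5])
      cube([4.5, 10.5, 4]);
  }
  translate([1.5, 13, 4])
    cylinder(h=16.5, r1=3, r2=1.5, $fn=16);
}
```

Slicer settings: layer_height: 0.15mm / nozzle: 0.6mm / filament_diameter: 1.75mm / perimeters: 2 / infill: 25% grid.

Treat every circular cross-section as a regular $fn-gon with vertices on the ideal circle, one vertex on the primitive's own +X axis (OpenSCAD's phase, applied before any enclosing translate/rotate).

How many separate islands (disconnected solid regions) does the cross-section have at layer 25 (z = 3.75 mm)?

At z = 3.75 mm: the cube (footprint 11×23) is included at this height; the cylinder at (16, 8.5) is absent (z outside [18.5, 43]); the cube at (5.5, 2.5) is not intersected at this z (z outside [11.5, 15.5]); Taking the union: only the 11×23 cube is present, so the union is just that shape — 1 connected region; the cone at (1.5, 13) is absent (z outside [4, 20.5]); Combining (union): only that combined region is present, so the union is just that shape — 1 connected region. Overall, the cross-section is a single solid region. Island count = 1.

1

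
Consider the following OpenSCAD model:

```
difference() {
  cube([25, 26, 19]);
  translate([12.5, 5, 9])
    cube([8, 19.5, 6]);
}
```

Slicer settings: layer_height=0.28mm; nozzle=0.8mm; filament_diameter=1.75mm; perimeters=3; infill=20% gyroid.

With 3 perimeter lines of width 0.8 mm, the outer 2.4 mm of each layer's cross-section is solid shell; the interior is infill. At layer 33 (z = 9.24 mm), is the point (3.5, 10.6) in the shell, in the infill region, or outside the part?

infill

At z = 9.24 mm: the cube is present — its section is the full 25×26 rectangle; the cube at (12.5, 5) is present — its section is the full 8×19.5 rectangle; Subtracting the remaining from the first: starting from the 25×26 cube, the 8×19.5 cube at (12.5, 5) lies wholly inside it (removes its full 156.00 mm² and its 55.00 mm outline becomes a hole wall) — 1 connected region with 1 hole. Overall, the cross-section is one region with 1 hole. The nearest boundary edge runs (0.00, 0.00)→(0.00, 26.00); distance from the point to it = 3.50 mm. The point is inside the cross-section and 3.50 mm from the nearest boundary — more than the 2.4 mm shell width (3 × 0.8), so it's in the infill interior.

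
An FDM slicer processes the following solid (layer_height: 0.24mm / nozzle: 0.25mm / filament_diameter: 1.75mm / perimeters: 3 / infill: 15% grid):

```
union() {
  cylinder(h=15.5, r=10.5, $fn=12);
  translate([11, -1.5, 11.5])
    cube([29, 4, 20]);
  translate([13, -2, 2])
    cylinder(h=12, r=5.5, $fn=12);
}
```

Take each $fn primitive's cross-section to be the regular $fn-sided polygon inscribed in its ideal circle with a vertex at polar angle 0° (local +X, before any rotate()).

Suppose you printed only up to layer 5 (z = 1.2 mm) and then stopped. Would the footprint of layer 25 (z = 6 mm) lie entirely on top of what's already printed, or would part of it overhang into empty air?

part overhangs

Compare the two slices. At z = 1.2: the cylinder: section is a regular 12-gon, circumradius r=10.5 (area = (12/2)·10.500²·sin(360°/12) = 330.75 mm²); the cube at (11, -1.5) is not intersected at this z (z outside [11.5, 31.5]); the cylinder at (13, -2) does not reach this height (z outside [2, 14]); Merging all regions: only the r=10.5 cylinder is present, so the union is just that shape — area = 330.75 mm². At z = 6: the cylinder: section is a regular 12-gon, circumradius r=10.5 (area = (12/2)·10.500²·sin(360°/12) = 330.75 mm²); the cube at (11, -1.5) does not reach this height (z outside [11.5, 31.5]); the r=5.5 cylinder at (13, -2) gives a regular 12-gon of circumradius 5.5 (constant along its height) (area = (12/2)·5.500²·sin(360°/12) = 90.75 mm²); Combining (union): the regions partially overlap — summed areas 421.50 mm² minus the doubly-counted overlap 13.42 mm² gives 408.08 mm² — area = 408.08 mm². Checking containment: at z = 6 the cross-section extends beyond the z = 1.2 cross-section by about 77.33 mm².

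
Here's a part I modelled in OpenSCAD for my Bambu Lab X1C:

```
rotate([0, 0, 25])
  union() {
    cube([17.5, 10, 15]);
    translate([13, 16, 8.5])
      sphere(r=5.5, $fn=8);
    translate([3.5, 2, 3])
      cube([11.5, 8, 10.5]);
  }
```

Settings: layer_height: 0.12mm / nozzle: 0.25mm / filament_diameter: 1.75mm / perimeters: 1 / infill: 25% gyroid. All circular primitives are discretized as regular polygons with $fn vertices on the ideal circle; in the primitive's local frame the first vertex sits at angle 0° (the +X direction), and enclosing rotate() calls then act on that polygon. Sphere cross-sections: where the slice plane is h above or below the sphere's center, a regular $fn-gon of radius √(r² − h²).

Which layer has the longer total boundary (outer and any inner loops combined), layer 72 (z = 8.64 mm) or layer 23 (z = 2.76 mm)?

layer 72 (z = 8.64 mm)

Layer 72 (z = 8.64): the cube (footprint 17.5×10) is included at this height (perimeter 55.00 mm); the sphere at (13, 16): section is a regular 8-gon, circumradius = √(r²−h²) = √(5.5²−0.14²) = 5.498 (perimeter = 2·8·5.498·sin(180°/8) = 33.67 mm); the cube at (3.5, 2) (footprint 11.5×8) is included at this height (perimeter 39.00 mm); Merging all regions: the regions partially overlap (shared area 92.00 mm²), so the edge portions inside another operand are dropped and the merged outline is re-measured after clipping — boundary = 88.67 mm; (rotated 25° about Z; rotation is an isometry so areas/perimeters/island counts are preserved). So its perimeter = 88.67 mm. Layer 23 (z = 2.76): the 17.5×10 cube contributes its full rectangle (perimeter 55.00 mm); the sphere at (13, 16) does not reach this height (|z−center|=5.740 > r=5.5); the cube at (3.5, 2) does not reach this height (z outside [3, 13.5]); Taking the union: only the 17.5×10 cube is present, so the union is just that shape — boundary = 55.00 mm; (rotated 25° about Z; rotation is an isometry so areas/perimeters/island counts are preserved). So its perimeter = 55.00 mm. Layer 72 is larger (88.67 vs 55.00 mm).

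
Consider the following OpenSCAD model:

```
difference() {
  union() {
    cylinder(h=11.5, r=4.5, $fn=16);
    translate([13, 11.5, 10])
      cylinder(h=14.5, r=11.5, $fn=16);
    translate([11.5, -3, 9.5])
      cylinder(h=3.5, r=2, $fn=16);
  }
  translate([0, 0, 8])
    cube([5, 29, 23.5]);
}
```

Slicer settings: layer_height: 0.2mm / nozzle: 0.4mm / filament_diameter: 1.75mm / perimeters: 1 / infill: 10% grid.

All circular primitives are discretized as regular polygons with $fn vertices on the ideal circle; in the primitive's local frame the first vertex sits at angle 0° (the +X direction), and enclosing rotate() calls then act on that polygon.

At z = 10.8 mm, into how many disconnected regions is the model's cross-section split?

3

At z = 10.8 mm: the cylinder: section is a regular 16-gon, circumradius r=4.5; the cylinder at (13, 11.5): section is a regular 16-gon, circumradius r=11.5; the r=2 cylinder at (11.5, -3) contributes a regular 16-gon of circumradius 2; Taking the union: the 3 present regions are separate (no shared area or edge), so areas and boundary lengths simply add and each stays a separate island — 3 connected regions; the 5×29 cube contributes its full rectangle; Taking the first minus the rest: starting from that combined region, the 5×29 cube partially overlaps it — only the 52.75 mm² overlap (of its 145.00 mm²) is removed, clipping the outline — 3 connected regions. The result has 3 disconnected regions.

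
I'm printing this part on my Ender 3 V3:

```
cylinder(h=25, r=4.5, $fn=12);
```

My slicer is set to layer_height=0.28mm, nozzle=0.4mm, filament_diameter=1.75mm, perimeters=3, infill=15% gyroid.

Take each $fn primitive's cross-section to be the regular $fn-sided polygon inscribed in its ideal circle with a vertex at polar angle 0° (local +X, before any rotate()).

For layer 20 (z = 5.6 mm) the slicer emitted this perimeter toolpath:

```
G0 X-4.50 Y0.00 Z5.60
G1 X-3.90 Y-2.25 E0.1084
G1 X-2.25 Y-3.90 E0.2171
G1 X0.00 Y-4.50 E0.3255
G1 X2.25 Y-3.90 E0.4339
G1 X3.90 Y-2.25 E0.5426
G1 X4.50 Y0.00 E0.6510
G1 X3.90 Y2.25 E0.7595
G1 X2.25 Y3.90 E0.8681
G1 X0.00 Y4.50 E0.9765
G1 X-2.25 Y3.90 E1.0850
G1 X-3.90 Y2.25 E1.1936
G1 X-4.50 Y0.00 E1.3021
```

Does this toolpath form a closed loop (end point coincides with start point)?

yes

Start point (G0): (-4.50, 0.00). End point (last G1): the path returns to the start — closed.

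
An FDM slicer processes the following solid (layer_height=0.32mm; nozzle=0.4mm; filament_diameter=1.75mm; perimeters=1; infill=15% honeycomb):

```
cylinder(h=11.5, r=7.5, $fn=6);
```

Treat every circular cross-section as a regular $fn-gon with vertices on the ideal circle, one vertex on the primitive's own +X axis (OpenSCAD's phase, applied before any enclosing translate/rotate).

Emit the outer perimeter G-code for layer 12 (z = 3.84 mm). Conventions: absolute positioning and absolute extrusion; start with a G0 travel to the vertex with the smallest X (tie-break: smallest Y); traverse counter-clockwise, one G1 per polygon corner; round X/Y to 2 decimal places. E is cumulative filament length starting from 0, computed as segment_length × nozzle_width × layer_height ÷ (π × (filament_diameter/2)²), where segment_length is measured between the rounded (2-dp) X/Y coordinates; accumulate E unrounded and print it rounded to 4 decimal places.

G0 X-7.50 Y0.00 Z3.84
G1 X-3.75 Y-6.50 E0.3993
G1 X3.75 Y-6.50 E0.7985
G1 X7.50 Y0.00 E1.1978
G1 X3.75 Y6.50 E1.5972
G1 X-3.75 Y6.50 E1.9963
G1 X-7.50 Y0.00 E2.3956

At z = 3.84 mm: the r=7.5 cylinder gives a regular 6-gon of circumradius 7.5 (constant along its height). The outline is a single polygon with 6 vertices. Extrusion per mm of travel: 0.4 × 0.32 / (π × 0.875²) = 0.053216. Accumulating E over each segment gives final E = 2.3956.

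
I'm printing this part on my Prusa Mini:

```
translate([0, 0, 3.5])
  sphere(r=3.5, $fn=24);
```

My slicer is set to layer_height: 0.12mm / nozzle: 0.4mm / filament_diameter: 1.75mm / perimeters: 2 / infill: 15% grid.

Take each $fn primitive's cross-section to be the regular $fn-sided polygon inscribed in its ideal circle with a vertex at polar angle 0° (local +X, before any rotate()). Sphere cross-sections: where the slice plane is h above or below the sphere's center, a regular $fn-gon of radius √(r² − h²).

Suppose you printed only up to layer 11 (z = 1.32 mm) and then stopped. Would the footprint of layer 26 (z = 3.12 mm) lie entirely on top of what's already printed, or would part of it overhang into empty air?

part overhangs

Compare the two slices. At z = 1.32: the r=3.5 sphere slices to a regular 24-gon of circumradius 2.738 (√(r²−h²) with h=2.18 from center) (area = (24/2)·2.738²·sin(360°/24) = 23.29 mm²). At z = 3.12: the r=3.5 sphere slices to a regular 24-gon of circumradius 3.479 (√(r²−h²) with h=0.38 from center) (area = (24/2)·3.479²·sin(360°/24) = 37.60 mm²). Checking containment: at z = 3.12 the cross-section extends beyond the z = 1.32 cross-section by about 14.31 mm².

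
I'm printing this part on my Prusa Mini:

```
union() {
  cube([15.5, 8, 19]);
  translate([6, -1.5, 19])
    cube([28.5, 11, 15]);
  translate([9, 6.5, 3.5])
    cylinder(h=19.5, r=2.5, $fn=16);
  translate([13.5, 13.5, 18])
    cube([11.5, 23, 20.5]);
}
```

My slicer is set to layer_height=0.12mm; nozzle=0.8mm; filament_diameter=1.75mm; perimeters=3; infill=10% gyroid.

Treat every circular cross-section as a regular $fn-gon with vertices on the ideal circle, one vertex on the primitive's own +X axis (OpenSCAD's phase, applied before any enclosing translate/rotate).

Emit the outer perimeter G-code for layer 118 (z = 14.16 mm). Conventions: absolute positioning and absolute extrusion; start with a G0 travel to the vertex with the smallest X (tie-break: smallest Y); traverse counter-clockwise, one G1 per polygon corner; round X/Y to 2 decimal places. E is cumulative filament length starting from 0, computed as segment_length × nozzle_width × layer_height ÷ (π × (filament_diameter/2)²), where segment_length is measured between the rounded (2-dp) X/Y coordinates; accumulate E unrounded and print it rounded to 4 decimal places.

At z = 14.16 mm: the 15.5×8 cube contributes its full rectangle; the cube at (6, -1.5) is not intersected at this z (z outside [19, 34]); the r=2.5 cylinder at (9, 6.5) gives a regular 16-gon of circumradius 2.5 (constant along its height); the cube at (13.5, 13.5) is absent (z outside [18, 38.5]); Taking the union: the regions partially overlap (shared area 16.48 mm²), so overlapping operands fuse into one piece — 1 connected region. The outline is a single polygon with 11 vertices. Extrusion per mm of travel: 0.8 × 0.12 / (π × 0.875²) = 0.039912. Accumulating E over each segment gives final E = 1.9019.

G0 X0.00 Y0.00 Z14.16
G1 X15.50 Y0.00 E0.6186
G1 X15.50 Y8.00 E0.9379
G1 X10.95 Y8.00 E1.1195
G1 X10.77 Y8.27 E1.1325
G1 X9.96 Y8.81 E1.1713
G1 X9.00 Y9.00 E1.2104
G1 X8.04 Y8.81 E1.2495
G1 X7.23 Y8.27 E1.2883
G1 X7.05 Y8.00 E1.3013
G1 X0.00 Y8.00 E1.5826
G1 X0.00 Y0.00 E1.9019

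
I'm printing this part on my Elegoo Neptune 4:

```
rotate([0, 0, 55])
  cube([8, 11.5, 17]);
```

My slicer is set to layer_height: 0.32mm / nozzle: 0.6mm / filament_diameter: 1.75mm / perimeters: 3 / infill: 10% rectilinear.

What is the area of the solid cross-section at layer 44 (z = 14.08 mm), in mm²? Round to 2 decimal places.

At z = 14.08 mm: the cube is present — its section is the full 8×11.5 rectangle (area 92.00 mm²); (whole slice rotated 55° about Z — lengths, areas and connectivity unchanged). Overall, the cross-section is a single solid region. Net area = 92.00 mm².

92.00 mm²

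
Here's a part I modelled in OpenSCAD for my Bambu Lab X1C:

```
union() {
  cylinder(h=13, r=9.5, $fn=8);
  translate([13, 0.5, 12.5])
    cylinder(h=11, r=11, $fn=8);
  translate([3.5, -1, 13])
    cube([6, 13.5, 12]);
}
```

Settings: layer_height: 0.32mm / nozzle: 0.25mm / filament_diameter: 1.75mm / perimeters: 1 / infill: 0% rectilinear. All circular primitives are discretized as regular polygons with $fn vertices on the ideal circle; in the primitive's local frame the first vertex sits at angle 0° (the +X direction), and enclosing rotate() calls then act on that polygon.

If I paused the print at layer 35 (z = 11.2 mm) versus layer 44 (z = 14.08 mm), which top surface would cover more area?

layer 44 (z = 14.08 mm)

Layer 35 (z = 11.2): the cylinder: section is a regular 8-gon, circumradius r=9.5 (area = (8/2)·9.500²·sin(360°/8) = 255.27 mm²); the cylinder at (13, 0.5) does not reach this height (z outside [12.5, 23.5]); the cube at (3.5, -1) is not intersected at this z (z outside [13, 25]); Merging all regions: only the r=9.5 cylinder is present, so the union is just that shape — area = 255.27 mm². So its area = 255.27 mm². Layer 44 (z = 14.08): the cylinder does not reach this height (z outside [0, 13]); the r=11 cylinder at (13, 0.5) contributes a regular 8-gon of circumradius 11 (area = (8/2)·11.000²·sin(360°/8) = 342.24 mm²); the cube at (3.5, -1) is present — its section is the full 6×13.5 rectangle (area 81.00 mm²); Merging all regions: the regions partially overlap — summed areas 423.24 mm² minus the doubly-counted overlap 55.88 mm² gives 367.36 mm² — area = 367.36 mm². So its area = 367.36 mm². Layer 44 is larger (367.36 vs 255.27 mm²).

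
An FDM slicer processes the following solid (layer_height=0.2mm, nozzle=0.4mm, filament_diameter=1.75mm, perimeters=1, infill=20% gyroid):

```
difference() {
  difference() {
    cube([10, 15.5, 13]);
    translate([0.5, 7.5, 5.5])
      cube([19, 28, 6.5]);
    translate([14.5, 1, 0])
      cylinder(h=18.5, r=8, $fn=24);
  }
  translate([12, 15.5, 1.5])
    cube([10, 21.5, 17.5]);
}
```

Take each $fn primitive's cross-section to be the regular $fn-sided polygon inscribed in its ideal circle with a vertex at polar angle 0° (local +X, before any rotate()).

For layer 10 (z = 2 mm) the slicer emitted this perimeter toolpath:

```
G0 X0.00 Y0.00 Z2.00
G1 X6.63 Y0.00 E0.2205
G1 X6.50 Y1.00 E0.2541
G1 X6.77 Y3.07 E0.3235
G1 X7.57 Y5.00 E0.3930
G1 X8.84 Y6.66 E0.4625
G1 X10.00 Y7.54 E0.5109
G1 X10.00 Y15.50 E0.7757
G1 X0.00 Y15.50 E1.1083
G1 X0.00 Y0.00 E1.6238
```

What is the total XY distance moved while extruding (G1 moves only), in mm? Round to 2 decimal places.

Sum the Euclidean lengths of each G1 segment: total = 48.82 mm.

48.82 mm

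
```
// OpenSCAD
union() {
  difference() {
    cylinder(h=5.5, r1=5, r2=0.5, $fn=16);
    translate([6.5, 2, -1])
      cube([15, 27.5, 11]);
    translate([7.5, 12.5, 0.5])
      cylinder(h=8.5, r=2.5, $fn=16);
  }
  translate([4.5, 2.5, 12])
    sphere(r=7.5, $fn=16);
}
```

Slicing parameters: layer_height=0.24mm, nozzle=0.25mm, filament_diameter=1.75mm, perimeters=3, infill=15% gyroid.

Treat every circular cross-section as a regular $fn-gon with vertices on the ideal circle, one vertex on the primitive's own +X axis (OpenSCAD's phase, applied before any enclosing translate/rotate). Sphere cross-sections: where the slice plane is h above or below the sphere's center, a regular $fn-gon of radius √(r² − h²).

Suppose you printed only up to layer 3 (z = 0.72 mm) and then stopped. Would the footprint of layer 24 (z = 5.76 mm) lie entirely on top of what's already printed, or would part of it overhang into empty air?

Compare the two slices. At z = 0.72: the cone: at t=0.131 of its height the radius interpolates to r₁+(r₂−r₁)t = 4.411, giving a regular 16-gon of that circumradius (area = (16/2)·4.411²·sin(360°/16) = 59.56 mm²); the cube at (6.5, 2) (footprint 15×27.5) is included at this height (area 412.50 mm²); the r=2.5 cylinder at (7.5, 12.5) gives a regular 16-gon of circumradius 2.5 (constant along its height) (area = (16/2)·2.500²·sin(360°/16) = 19.13 mm²); Taking the first minus the rest: starting from the cone (59.56 mm²), the 15×27.5 cube at (6.5, 2) misses the remaining region (no effect); the r=2.5 cylinder at (7.5, 12.5) misses the remaining region (no effect) — area = 59.56 mm²; the sphere at (4.5, 2.5) does not reach this height (|z−center|=11.280 > r=7.5); Taking the union: only that combined region is present, so the union is just that shape — area = 59.56 mm². At z = 5.76: the cone does not reach this height (z outside [0, 5.5]); the cube at (6.5, 2) (footprint 15×27.5) is included at this height (area 412.50 mm²); the r=2.5 cylinder at (7.5, 12.5) contributes a regular 16-gon of circumradius 2.5 (area = (16/2)·2.500²·sin(360°/16) = 19.13 mm²); Subtracting the remaining from the first: the first operand is absent here, so nothing remains; the r=7.5 sphere at (4.5, 2.5) slices to a regular 16-gon of circumradius 4.161 (√(r²−h²) with h=6.24 from center) (area = (16/2)·4.161²·sin(360°/16) = 53.00 mm²); Merging all regions: only the r=7.5 sphere at (4.5, 2.5) is present, so the union is just that shape — area = 53.00 mm². Checking containment: at z = 5.76 the cross-section extends beyond the z = 0.72 cross-section by about 37.48 mm².

part overhangs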